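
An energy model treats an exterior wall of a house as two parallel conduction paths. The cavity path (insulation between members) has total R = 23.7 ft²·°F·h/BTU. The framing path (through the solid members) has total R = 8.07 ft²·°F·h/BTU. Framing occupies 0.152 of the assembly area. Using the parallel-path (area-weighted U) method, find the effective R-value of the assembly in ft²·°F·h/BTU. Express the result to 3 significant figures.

U_eff = 0.848/23.7 + 0.152/8.07 = 0.03578 + 0.01884 = 0.05462
R_eff = 1/U_eff = 18.31 ft²·°F·h/BTU

18.3 ft²·°F·h/BTU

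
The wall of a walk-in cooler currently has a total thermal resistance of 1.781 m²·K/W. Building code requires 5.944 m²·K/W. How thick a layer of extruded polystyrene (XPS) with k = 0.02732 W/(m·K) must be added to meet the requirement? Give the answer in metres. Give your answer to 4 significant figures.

0.1137 m

ΔR = 5.944 − 1.781 = 4.163 m²·K/W
L = ΔR × k = 4.163 × 0.02732 = 0.11373 m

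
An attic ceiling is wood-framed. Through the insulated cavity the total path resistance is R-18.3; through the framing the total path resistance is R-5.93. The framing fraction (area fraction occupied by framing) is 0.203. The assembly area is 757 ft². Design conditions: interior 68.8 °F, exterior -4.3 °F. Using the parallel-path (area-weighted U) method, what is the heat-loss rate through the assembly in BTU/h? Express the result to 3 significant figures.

4300 BTU/h

U_eff = 0.797/18.3 + 0.203/5.93 = 0.04355 + 0.03423 = 0.07778
R_eff = 1/U_eff = 12.86 ft²·°F·h/BTU
Q = 757 × (68.8 − (-4.3)) / 12.86 = 4304 BTU/h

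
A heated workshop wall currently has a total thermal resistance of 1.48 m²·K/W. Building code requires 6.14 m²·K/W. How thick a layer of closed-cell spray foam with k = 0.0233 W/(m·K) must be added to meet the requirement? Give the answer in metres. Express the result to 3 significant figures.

ΔR = 6.14 − 1.48 = 4.66 m²·K/W
L = ΔR × k = 4.66 × 0.0233 = 0.1086 m

0.109 m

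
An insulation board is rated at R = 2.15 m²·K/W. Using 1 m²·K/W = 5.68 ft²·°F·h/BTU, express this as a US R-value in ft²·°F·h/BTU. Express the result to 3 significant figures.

12.2 ft²·°F·h/BTU

R_US = 2.15 × 5.68 = 12.21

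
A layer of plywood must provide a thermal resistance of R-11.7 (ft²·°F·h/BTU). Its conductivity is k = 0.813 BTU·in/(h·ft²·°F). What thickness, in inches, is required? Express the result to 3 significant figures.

9.51 in

L = R × k = 11.7 × 0.813 = 9.512 in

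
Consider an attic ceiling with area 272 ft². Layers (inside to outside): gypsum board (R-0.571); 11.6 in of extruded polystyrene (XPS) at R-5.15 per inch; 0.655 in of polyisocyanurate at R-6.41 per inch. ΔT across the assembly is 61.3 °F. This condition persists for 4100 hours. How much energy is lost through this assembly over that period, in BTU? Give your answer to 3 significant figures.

11.6 × 5.15 = 59.74
0.655 × 6.41 = 4.199
R_total = 0.571 + 59.74 + 4.199 = 64.51 ft²·°F·h/BTU
Q = 272 × 61.3 / 64.51 = 258.5 BTU/h
E = 258.5 × 4100 = 1060000 BTU

1060000 BTU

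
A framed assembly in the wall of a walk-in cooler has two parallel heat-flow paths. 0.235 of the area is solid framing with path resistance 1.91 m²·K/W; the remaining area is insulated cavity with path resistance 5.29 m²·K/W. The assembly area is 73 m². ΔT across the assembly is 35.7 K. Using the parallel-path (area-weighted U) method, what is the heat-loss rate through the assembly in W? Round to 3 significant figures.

698 W

U_eff = 0.765/5.29 + 0.235/1.91 = 0.1446 + 0.123 = 0.2676
R_eff = 1/U_eff = 3.736 m²·K/W
Q = 73 × 35.7 / 3.736 = 697.5 W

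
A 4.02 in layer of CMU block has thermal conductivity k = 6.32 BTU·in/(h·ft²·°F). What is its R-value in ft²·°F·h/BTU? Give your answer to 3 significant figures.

0.636 ft²·°F·h/BTU

R = L/k = 4.02/6.32 = 0.6361 ft²·°F·h/BTU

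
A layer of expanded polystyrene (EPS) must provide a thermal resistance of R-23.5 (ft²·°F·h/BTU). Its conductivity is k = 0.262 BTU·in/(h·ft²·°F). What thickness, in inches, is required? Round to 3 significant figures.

6.16 in

L = R × k = 23.5 × 0.262 = 6.157 in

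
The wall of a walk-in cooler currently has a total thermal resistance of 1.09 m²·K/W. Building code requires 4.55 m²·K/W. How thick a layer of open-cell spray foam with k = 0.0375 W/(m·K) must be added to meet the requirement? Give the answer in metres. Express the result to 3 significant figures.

0.130 m

ΔR = 4.55 − 1.09 = 3.46 m²·K/W
L = ΔR × k = 3.46 × 0.0375 = 0.1298 m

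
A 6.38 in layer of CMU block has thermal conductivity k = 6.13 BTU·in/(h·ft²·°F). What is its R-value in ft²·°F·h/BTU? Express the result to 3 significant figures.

1.04 ft²·°F·h/BTU

R = L/k = 6.38/6.13 = 1.041 ft²·°F·h/BTU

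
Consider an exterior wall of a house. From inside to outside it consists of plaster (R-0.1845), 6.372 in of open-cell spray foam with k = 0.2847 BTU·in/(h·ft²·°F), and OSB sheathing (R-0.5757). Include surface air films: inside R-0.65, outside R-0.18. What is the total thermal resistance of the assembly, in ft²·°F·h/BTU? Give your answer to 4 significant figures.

23.97 ft²·°F·h/BTU

6.372/0.2847 = 22.381
R_total = 0.65 + 0.1845 + 22.381 + 0.5757 + 0.18 = 23.972 ft²·°F·h/BTU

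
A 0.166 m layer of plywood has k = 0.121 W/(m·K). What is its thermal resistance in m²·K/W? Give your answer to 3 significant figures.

R = L/k = 0.166/0.121 = 1.372 m²·K/W

1.37 m²·K/W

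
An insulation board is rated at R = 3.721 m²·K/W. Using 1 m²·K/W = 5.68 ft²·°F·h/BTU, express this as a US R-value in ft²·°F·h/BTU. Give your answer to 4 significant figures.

21.14 ft²·°F·h/BTU

R_US = 3.721 × 5.68 = 21.135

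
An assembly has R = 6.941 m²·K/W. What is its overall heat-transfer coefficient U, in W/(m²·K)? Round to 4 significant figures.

U = 1/R = 1/6.941 = 0.14407

0.1441 W/(m²·K)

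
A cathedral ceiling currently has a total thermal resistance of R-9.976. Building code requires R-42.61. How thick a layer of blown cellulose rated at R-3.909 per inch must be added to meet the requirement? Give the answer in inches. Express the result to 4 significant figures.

ΔR = 42.61 − 9.976 = 32.634 ft²·°F·h/BTU
L = ΔR / (R/in) = 32.634/3.909 = 8.3484 in

8.348 in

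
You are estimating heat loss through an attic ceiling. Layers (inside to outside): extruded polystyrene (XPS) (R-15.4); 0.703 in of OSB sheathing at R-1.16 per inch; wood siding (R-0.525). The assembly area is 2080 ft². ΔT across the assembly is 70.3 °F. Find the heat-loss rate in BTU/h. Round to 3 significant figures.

0.703 × 1.16 = 0.8155
R_total = 15.4 + 0.8155 + 0.525 = 16.74 ft²·°F·h/BTU
Q = A·ΔT/R = 2080 × 70.3 / 16.74 = 8735 BTU/h

8730 BTU/h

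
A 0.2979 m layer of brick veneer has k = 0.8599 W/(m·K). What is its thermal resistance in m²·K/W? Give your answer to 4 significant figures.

R = L/k = 0.2979/0.8599 = 0.34644 m²·K/W

0.3464 m²·K/W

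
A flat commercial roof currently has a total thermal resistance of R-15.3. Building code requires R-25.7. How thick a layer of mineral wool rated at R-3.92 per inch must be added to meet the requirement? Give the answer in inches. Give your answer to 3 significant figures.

2.65 in

ΔR = 25.7 − 15.3 = 10.4 ft²·°F·h/BTU
L = ΔR / (R/in) = 10.4/3.92 = 2.653 in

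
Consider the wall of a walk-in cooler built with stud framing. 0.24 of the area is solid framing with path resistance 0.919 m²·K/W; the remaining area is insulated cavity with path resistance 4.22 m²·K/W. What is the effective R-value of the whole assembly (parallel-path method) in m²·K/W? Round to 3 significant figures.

2.27 m²·K/W

U_eff = 0.76/4.22 + 0.24/0.919 = 0.1801 + 0.2612 = 0.4412
R_eff = 1/U_eff = 2.266 m²·K/W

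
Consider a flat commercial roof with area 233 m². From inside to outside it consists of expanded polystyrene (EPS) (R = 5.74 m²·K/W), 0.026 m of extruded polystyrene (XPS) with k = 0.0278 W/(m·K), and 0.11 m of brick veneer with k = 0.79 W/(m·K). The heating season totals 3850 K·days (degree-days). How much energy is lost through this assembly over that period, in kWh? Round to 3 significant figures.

0.026/0.0278 = 0.9353
0.11/0.79 = 0.1392
R_total = 5.74 + 0.9353 + 0.1392 = 6.814 m²·K/W
E = A × HDD × 24 / R / 1000 = 233 × 3850 × 24 / 6.814 / 1000 = 3159 kWh

3160 kWh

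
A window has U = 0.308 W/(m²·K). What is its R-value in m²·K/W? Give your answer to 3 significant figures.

R = 1/U = 1/0.308 = 3.247

3.25 m²·K/W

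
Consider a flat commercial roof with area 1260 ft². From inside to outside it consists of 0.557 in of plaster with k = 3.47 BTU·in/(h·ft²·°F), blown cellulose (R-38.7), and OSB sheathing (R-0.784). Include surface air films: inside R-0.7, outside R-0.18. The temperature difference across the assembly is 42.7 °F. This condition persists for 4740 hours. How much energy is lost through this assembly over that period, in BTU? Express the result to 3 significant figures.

0.557/3.47 = 0.1605
R_total = 0.7 + 0.1605 + 38.7 + 0.784 + 0.18 = 40.52 ft²·°F·h/BTU
Q = 1260 × 42.7 / 40.52 = 1328 BTU/h
E = 1328 × 4740 = 6293000 BTU

6290000 BTU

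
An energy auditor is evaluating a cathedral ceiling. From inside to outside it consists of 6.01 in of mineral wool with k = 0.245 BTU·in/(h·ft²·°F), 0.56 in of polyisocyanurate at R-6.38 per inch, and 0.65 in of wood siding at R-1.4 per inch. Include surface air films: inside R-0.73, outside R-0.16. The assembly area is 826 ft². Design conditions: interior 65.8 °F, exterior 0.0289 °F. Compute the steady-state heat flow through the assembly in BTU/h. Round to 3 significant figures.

1820 BTU/h

6.01/0.245 = 24.53
0.56 × 6.38 = 3.573
0.65 × 1.4 = 0.91
R_total = 0.73 + 24.53 + 3.573 + 0.91 + 0.16 = 29.9 ft²·°F·h/BTU
Q = A·ΔT/R = 826 × (65.8 − 0.0289) / 29.9 = 1817 BTU/h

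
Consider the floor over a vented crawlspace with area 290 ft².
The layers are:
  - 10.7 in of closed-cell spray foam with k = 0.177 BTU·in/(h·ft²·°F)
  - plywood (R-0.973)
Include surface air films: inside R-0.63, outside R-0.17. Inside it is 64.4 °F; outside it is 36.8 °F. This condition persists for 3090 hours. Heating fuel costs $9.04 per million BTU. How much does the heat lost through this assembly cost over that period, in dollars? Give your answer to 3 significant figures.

3.59 dollars

10.7/0.177 = 60.45
R_total = 0.63 + 60.45 + 0.973 + 0.17 = 62.22 ft²·°F·h/BTU
Q = 290 × (64.4 − 36.8) / 62.22 = 128.6 BTU/h
E = 128.6 × 3090 = 397500 BTU
Cost = 397500/10⁶ × 9.04 = $3.593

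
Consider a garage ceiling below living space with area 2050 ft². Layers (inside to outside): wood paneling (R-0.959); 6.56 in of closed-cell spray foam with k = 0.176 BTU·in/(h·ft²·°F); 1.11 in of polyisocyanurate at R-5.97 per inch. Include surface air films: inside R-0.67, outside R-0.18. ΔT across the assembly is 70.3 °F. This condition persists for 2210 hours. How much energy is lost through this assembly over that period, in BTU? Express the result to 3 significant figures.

6.56/0.176 = 37.27
1.11 × 5.97 = 6.627
R_total = 0.67 + 0.959 + 37.27 + 6.627 + 0.18 = 45.71 ft²·°F·h/BTU
Q = 2050 × 70.3 / 45.71 = 3153 BTU/h
E = 3153 × 2210 = 6968000 BTU

6970000 BTU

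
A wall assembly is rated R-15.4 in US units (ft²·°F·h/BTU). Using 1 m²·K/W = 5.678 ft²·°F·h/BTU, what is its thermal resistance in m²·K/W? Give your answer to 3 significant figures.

R_SI = 15.4/5.678 = 2.712

2.71 m²·K/W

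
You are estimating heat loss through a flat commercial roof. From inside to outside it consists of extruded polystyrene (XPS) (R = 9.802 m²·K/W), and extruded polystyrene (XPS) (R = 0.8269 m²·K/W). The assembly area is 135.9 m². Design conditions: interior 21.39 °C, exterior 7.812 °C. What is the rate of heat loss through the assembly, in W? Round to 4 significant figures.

173.6 W

R_total = 9.802 + 0.8269 = 10.629 m²·K/W
Q = A·ΔT/R = 135.9 × (21.39 − 7.812) / 10.629 = 173.61 W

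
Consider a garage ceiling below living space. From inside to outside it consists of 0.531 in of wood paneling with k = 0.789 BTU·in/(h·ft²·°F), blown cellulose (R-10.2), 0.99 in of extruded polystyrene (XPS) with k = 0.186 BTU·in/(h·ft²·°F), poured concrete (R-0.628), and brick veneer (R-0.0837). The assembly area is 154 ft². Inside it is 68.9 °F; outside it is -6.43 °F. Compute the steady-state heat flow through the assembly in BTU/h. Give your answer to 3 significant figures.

686 BTU/h

0.531/0.789 = 0.673
0.99/0.186 = 5.323
R_total = 0.673 + 10.2 + 5.323 + 0.628 + 0.0837 = 16.91 ft²·°F·h/BTU
Q = A·ΔT/R = 154 × (68.9 − (-6.43)) / 16.91 = 686.1 BTU/h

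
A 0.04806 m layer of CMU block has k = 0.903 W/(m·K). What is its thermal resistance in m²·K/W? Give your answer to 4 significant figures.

0.05322 m²·K/W

R = L/k = 0.04806/0.903 = 0.053223 m²·K/W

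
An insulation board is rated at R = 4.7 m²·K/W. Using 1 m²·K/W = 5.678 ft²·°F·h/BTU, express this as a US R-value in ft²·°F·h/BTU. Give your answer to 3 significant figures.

26.7 ft²·°F·h/BTU

R_US = 4.7 × 5.678 = 26.69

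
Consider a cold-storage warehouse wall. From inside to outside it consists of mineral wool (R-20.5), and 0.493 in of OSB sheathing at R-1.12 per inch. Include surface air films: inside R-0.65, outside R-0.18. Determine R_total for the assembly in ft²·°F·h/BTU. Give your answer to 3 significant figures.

0.493 × 1.12 = 0.5522
R_total = 0.65 + 20.5 + 0.5522 + 0.18 = 21.88 ft²·°F·h/BTU

21.9 ft²·°F·h/BTU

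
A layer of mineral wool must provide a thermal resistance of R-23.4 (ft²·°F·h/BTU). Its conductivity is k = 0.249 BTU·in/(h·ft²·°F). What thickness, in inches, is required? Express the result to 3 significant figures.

5.83 in

L = R × k = 23.4 × 0.249 = 5.827 in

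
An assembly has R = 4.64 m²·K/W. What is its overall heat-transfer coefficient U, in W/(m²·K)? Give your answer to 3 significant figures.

U = 1/R = 1/4.64 = 0.2155

0.216 W/(m²·K)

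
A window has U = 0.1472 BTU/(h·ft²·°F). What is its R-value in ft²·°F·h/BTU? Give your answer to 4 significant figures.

6.793 ft²·°F·h/BTU

R = 1/U = 1/0.1472 = 6.7935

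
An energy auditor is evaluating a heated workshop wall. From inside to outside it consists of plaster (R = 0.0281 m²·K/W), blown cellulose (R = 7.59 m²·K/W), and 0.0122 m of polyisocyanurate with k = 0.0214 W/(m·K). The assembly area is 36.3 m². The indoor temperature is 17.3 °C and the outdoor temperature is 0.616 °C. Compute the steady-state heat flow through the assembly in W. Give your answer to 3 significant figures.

74.0 W

0.0122/0.0214 = 0.5701
R_total = 0.0281 + 7.59 + 0.5701 = 8.188 m²·K/W
Q = A·ΔT/R = 36.3 × (17.3 − 0.616) / 8.188 = 73.96 W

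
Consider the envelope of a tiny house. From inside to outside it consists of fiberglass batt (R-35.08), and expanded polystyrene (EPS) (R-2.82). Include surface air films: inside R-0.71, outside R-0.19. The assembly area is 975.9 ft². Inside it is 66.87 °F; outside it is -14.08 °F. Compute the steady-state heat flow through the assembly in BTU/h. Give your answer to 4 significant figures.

2036 BTU/h

R_total = 0.71 + 35.08 + 2.82 + 0.19 = 38.8 ft²·°F·h/BTU
Q = A·ΔT/R = 975.9 × (66.87 − (-14.08)) / 38.8 = 2036.1 BTU/h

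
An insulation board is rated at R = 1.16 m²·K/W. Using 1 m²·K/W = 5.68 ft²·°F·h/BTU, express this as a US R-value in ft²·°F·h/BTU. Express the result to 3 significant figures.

6.59 ft²·°F·h/BTU

R_US = 1.16 × 5.68 = 6.589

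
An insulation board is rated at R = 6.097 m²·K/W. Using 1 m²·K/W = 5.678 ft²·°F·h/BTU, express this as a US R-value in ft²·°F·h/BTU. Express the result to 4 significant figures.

R_US = 6.097 × 5.678 = 34.619

34.62 ft²·°F·h/BTU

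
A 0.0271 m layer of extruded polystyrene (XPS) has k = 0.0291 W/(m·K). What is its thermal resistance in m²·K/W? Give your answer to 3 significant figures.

0.931 m²·K/W

R = L/k = 0.0271/0.0291 = 0.9313 m²·K/W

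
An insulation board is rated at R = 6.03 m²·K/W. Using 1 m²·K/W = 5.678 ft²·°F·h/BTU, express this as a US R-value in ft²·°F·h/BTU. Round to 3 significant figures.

R_US = 6.03 × 5.678 = 34.24

34.2 ft²·°F·h/BTU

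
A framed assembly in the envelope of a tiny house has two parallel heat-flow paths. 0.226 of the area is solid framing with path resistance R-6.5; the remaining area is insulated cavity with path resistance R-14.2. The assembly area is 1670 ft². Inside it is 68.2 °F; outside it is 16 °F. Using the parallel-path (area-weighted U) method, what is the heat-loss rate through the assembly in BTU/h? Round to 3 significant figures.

U_eff = 0.774/14.2 + 0.226/6.5 = 0.05451 + 0.03477 = 0.08928
R_eff = 1/U_eff = 11.2 ft²·°F·h/BTU
Q = 1670 × (68.2 − 16) / 11.2 = 7783 BTU/h

7780 BTU/h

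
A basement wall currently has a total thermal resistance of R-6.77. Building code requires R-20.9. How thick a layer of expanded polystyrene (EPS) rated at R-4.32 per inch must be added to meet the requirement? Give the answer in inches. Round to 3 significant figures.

3.27 in

ΔR = 20.9 − 6.77 = 14.13 ft²·°F·h/BTU
L = ΔR / (R/in) = 14.13/4.32 = 3.271 in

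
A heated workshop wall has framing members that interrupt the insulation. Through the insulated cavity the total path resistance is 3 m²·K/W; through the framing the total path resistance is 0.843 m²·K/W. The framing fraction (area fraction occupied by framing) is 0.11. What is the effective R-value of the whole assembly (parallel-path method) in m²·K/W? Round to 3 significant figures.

U_eff = 0.89/3 + 0.11/0.843 = 0.2967 + 0.1305 = 0.4272
R_eff = 1/U_eff = 2.341 m²·K/W

2.34 m²·K/W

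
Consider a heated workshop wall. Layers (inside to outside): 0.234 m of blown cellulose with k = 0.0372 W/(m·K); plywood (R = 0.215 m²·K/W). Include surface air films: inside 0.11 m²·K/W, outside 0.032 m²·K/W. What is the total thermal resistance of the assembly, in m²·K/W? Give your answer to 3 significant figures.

6.65 m²·K/W

0.234/0.0372 = 6.29
R_total = 0.11 + 6.29 + 0.215 + 0.032 = 6.647 m²·K/W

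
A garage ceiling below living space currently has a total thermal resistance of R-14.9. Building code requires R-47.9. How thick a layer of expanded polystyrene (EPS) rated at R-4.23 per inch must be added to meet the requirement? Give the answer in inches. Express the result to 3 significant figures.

ΔR = 47.9 − 14.9 = 33 ft²·°F·h/BTU
L = ΔR / (R/in) = 33/4.23 = 7.801 in

7.80 in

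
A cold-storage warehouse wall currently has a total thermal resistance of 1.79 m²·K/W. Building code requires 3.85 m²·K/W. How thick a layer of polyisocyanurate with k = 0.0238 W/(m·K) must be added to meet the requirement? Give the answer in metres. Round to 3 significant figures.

0.0490 m

ΔR = 3.85 − 1.79 = 2.06 m²·K/W
L = ΔR × k = 2.06 × 0.0238 = 0.04903 m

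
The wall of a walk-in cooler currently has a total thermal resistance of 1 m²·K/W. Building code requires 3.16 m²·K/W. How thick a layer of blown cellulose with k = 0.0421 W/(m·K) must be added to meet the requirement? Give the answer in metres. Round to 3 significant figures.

0.0909 m

ΔR = 3.16 − 1 = 2.16 m²·K/W
L = ΔR × k = 2.16 × 0.0421 = 0.09094 m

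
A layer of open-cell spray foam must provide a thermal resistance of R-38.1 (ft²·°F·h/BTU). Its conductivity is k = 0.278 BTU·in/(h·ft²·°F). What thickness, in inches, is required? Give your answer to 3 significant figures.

10.6 in

L = R × k = 38.1 × 0.278 = 10.59 in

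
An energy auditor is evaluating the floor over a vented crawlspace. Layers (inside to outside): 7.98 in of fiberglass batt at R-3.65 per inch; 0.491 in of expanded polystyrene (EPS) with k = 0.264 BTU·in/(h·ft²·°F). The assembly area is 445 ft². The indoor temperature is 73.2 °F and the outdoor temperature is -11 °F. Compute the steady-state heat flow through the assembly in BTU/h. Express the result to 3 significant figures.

1210 BTU/h

7.98 × 3.65 = 29.13
0.491/0.264 = 1.86
R_total = 29.13 + 1.86 = 30.99 ft²·°F·h/BTU
Q = A·ΔT/R = 445 × (73.2 − (-11)) / 30.99 = 1209 BTU/h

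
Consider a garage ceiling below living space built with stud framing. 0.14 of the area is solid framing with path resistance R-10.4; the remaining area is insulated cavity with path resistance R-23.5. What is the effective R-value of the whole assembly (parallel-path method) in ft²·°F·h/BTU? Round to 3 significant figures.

U_eff = 0.86/23.5 + 0.14/10.4 = 0.0366 + 0.01346 = 0.05006
R_eff = 1/U_eff = 19.98 ft²·°F·h/BTU

20.0 ft²·°F·h/BTU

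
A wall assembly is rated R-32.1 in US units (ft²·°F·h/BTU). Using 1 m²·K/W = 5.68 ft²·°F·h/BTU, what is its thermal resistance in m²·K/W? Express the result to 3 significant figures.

R_SI = 32.1/5.68 = 5.651

5.65 m²·K/W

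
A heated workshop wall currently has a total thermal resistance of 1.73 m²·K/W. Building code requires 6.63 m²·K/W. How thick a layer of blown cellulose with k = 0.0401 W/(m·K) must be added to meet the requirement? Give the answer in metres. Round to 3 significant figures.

0.196 m

ΔR = 6.63 − 1.73 = 4.9 m²·K/W
L = ΔR × k = 4.9 × 0.0401 = 0.1965 m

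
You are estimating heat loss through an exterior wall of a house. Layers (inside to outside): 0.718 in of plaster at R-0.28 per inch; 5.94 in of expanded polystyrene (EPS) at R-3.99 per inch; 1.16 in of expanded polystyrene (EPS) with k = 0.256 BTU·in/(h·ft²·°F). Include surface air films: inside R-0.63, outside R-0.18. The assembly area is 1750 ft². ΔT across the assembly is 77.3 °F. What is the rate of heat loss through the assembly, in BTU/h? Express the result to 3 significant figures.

4630 BTU/h

0.718 × 0.28 = 0.201
5.94 × 3.99 = 23.7
1.16/0.256 = 4.531
R_total = 0.63 + 0.201 + 23.7 + 4.531 + 0.18 = 29.24 ft²·°F·h/BTU
Q = A·ΔT/R = 1750 × 77.3 / 29.24 = 4626 BTU/h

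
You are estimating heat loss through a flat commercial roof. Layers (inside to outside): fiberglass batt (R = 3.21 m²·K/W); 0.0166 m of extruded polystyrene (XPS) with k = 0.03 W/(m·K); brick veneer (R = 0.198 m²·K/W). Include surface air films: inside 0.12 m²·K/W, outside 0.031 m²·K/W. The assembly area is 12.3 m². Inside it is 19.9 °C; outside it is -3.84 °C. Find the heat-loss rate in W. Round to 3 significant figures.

0.0166/0.03 = 0.5533
R_total = 0.12 + 3.21 + 0.5533 + 0.198 + 0.031 = 4.112 m²·K/W
Q = A·ΔT/R = 12.3 × (19.9 − (-3.84)) / 4.112 = 71.01 W

71.0 W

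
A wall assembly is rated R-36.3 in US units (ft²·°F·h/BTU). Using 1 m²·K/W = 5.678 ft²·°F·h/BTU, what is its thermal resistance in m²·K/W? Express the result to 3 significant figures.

R_SI = 36.3/5.678 = 6.393

6.39 m²·K/W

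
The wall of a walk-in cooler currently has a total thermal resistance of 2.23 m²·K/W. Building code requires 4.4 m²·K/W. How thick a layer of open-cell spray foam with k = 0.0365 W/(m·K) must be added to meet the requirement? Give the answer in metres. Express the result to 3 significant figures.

ΔR = 4.4 − 2.23 = 2.17 m²·K/W
L = ΔR × k = 2.17 × 0.0365 = 0.07921 m

0.0792 m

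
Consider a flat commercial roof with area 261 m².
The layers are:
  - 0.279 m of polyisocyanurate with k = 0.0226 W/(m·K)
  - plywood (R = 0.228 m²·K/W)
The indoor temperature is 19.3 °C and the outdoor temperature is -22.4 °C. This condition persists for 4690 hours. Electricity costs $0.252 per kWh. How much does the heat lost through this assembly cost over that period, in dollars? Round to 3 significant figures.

1020 dollars

0.279/0.0226 = 12.35
R_total = 12.35 + 0.228 = 12.57 m²·K/W
Q = 261 × (19.3 − (-22.4)) / 12.57 = 865.6 W
E = 865.6 W × 4690 h / 1000 = 4060 kWh
Cost = 4060 × 0.252 = $1023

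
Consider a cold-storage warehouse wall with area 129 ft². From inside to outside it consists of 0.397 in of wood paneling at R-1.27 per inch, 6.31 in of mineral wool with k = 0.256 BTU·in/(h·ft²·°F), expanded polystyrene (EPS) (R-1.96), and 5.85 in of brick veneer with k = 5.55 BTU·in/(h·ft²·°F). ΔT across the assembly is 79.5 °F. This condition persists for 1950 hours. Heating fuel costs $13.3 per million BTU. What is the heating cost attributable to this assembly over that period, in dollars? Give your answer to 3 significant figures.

9.44 dollars

0.397 × 1.27 = 0.5042
6.31/0.256 = 24.65
5.85/5.55 = 1.054
R_total = 0.5042 + 24.65 + 1.96 + 1.054 = 28.17 ft²·°F·h/BTU
Q = 129 × 79.5 / 28.17 = 364.1 BTU/h
E = 364.1 × 1950 = 710000 BTU
Cost = 710000/10⁶ × 13.3 = $9.443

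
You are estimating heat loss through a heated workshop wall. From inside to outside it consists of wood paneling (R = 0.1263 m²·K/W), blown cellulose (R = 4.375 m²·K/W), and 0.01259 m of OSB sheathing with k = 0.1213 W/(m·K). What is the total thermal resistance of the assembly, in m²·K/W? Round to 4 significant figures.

4.605 m²·K/W

0.01259/0.1213 = 0.10379
R_total = 0.1263 + 4.375 + 0.10379 = 4.6051 m²·K/W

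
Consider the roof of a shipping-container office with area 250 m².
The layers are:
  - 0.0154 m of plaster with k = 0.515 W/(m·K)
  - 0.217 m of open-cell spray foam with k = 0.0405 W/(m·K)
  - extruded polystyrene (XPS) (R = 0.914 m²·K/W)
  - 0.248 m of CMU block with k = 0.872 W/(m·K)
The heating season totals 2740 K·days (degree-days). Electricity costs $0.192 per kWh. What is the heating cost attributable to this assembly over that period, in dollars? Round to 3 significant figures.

0.0154/0.515 = 0.0299
0.217/0.0405 = 5.358
0.248/0.872 = 0.2844
R_total = 0.0299 + 5.358 + 0.914 + 0.2844 = 6.586 m²·K/W
E = A × HDD × 24 / R / 1000 = 250 × 2740 × 24 / 6.586 / 1000 = 2496 kWh
Cost = 2496 × 0.192 = $479.2

479 dollars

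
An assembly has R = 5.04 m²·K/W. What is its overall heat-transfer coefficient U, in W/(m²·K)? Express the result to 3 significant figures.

U = 1/R = 1/5.04 = 0.1984

0.198 W/(m²·K)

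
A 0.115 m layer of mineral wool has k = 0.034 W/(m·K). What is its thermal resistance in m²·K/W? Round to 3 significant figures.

3.38 m²·K/W

R = L/k = 0.115/0.034 = 3.382 m²·K/W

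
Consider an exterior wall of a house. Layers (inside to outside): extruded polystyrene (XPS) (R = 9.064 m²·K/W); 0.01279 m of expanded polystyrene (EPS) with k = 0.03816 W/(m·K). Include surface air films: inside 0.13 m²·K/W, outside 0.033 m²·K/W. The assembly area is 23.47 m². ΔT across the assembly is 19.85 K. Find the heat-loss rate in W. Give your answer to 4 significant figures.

0.01279/0.03816 = 0.33517
R_total = 0.13 + 9.064 + 0.33517 + 0.033 = 9.5622 m²·K/W
Q = A·ΔT/R = 23.47 × 19.85 / 9.5622 = 48.721 W

48.72 W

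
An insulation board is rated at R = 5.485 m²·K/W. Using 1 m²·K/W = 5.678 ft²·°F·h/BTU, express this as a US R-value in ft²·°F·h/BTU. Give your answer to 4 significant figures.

R_US = 5.485 × 5.678 = 31.144

31.14 ft²·°F·h/BTU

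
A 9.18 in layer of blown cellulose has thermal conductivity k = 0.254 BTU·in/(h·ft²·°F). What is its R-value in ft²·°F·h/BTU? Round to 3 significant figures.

R = L/k = 9.18/0.254 = 36.14 ft²·°F·h/BTU

36.1 ft²·°F·h/BTU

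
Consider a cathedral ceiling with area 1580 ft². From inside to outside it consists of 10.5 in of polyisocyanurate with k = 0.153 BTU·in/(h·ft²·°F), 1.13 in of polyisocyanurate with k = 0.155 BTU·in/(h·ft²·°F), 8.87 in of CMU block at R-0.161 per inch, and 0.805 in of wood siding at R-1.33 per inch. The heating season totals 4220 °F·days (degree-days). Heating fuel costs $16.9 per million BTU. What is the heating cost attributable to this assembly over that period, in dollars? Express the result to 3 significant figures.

10.5/0.153 = 68.63
1.13/0.155 = 7.29
8.87 × 0.161 = 1.428
0.805 × 1.33 = 1.071
R_total = 68.63 + 7.29 + 1.428 + 1.071 = 78.42 ft²·°F·h/BTU
E = A × HDD × 24 / R = 1580 × 4220 × 24 / 78.42 = 2041000 BTU
Cost = 2041000/10⁶ × 16.9 = $34.49

34.5 dollars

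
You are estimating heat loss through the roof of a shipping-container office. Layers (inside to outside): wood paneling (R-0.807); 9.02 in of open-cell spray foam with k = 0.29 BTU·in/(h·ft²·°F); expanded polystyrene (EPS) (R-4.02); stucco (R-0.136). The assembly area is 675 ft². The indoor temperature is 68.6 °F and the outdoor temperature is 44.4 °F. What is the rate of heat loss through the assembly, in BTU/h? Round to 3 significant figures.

453 BTU/h

9.02/0.29 = 31.1
R_total = 0.807 + 31.1 + 4.02 + 0.136 = 36.07 ft²·°F·h/BTU
Q = A·ΔT/R = 675 × (68.6 − 44.4) / 36.07 = 452.9 BTU/h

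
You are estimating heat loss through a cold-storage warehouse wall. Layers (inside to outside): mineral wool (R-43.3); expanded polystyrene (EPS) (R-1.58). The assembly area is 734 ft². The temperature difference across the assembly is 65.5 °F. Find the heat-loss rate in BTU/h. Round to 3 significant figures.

1070 BTU/h

R_total = 43.3 + 1.58 = 44.88 ft²·°F·h/BTU
Q = A·ΔT/R = 734 × 65.5 / 44.88 = 1071 BTU/h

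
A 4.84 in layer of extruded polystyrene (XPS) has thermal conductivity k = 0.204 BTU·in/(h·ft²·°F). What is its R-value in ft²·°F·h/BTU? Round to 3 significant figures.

23.7 ft²·°F·h/BTU

R = L/k = 4.84/0.204 = 23.73 ft²·°F·h/BTU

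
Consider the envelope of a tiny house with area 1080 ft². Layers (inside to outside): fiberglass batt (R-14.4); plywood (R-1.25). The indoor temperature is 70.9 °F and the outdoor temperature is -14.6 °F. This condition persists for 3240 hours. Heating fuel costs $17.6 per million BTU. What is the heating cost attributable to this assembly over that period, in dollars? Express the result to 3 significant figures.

336 dollars

R_total = 14.4 + 1.25 = 15.65 ft²·°F·h/BTU
Q = 1080 × (70.9 − (-14.6)) / 15.65 = 5900 BTU/h
E = 5900 × 3240 = 19120000 BTU
Cost = 19120000/10⁶ × 17.6 = $336.5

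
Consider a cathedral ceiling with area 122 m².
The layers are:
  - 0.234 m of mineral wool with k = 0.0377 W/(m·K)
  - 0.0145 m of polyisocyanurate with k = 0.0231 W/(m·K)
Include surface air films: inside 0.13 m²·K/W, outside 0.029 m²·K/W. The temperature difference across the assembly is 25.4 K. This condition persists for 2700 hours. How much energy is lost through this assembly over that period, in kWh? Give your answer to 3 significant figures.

0.234/0.0377 = 6.207
0.0145/0.0231 = 0.6277
R_total = 0.13 + 6.207 + 0.6277 + 0.029 = 6.994 m²·K/W
Q = 122 × 25.4 / 6.994 = 443.1 W
E = 443.1 W × 2700 h / 1000 = 1196 kWh

1200 kWh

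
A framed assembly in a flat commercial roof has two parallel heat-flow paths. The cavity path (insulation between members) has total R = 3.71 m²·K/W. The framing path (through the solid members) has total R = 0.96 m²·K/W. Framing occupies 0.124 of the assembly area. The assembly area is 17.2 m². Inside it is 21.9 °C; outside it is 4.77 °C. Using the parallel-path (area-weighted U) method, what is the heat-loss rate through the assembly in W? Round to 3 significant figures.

U_eff = 0.876/3.71 + 0.124/0.96 = 0.2361 + 0.1292 = 0.3653
R_eff = 1/U_eff = 2.738 m²·K/W
Q = 17.2 × (21.9 − 4.77) / 2.738 = 107.6 W

108 W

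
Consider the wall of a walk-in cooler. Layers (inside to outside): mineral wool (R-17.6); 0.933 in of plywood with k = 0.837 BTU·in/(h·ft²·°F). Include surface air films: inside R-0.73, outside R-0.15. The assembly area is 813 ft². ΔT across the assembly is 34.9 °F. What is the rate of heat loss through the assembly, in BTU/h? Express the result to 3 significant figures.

1450 BTU/h

0.933/0.837 = 1.115
R_total = 0.73 + 17.6 + 1.115 + 0.15 = 19.59 ft²·°F·h/BTU
Q = A·ΔT/R = 813 × 34.9 / 19.59 = 1448 BTU/h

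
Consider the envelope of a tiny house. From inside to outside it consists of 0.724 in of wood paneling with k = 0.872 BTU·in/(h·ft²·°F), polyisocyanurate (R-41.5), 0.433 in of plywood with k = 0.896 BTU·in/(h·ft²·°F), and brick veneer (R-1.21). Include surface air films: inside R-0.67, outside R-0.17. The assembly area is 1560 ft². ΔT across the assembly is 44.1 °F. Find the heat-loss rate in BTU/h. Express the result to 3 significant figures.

0.724/0.872 = 0.8303
0.433/0.896 = 0.4833
R_total = 0.67 + 0.8303 + 41.5 + 0.4833 + 1.21 + 0.17 = 44.86 ft²·°F·h/BTU
Q = A·ΔT/R = 1560 × 44.1 / 44.86 = 1533 BTU/h

1530 BTU/h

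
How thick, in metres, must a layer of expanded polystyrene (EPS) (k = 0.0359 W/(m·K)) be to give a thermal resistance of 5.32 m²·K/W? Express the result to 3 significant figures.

L = R·k = 5.32 × 0.0359 = 0.191 m

0.191 m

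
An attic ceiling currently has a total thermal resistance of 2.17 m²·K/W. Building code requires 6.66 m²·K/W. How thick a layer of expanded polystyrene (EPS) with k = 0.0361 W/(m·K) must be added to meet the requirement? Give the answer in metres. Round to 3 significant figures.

0.162 m

ΔR = 6.66 − 2.17 = 4.49 m²·K/W
L = ΔR × k = 4.49 × 0.0361 = 0.1621 m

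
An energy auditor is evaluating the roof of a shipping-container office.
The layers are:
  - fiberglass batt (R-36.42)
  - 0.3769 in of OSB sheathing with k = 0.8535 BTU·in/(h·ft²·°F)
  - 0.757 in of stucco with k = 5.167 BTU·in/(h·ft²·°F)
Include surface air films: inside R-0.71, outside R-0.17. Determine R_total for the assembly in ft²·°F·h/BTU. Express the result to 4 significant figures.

0.3769/0.8535 = 0.44159
0.757/5.167 = 0.14651
R_total = 0.71 + 36.42 + 0.44159 + 0.14651 + 0.17 = 37.888 ft²·°F·h/BTU

37.89 ft²·°F·h/BTU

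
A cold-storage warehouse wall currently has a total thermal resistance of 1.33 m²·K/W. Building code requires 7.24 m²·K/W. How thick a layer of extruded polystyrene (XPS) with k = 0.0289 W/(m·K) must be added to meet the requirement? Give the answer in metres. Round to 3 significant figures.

ΔR = 7.24 − 1.33 = 5.91 m²·K/W
L = ΔR × k = 5.91 × 0.0289 = 0.1708 m

0.171 m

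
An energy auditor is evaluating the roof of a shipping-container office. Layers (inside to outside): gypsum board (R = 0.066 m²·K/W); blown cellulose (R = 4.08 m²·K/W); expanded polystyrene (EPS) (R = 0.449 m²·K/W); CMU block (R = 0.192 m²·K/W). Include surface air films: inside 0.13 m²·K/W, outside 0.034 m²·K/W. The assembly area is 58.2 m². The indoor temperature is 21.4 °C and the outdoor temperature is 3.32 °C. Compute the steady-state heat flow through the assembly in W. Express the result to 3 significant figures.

R_total = 0.13 + 0.066 + 4.08 + 0.449 + 0.192 + 0.034 = 4.951 m²·K/W
Q = A·ΔT/R = 58.2 × (21.4 − 3.32) / 4.951 = 212.5 W

213 W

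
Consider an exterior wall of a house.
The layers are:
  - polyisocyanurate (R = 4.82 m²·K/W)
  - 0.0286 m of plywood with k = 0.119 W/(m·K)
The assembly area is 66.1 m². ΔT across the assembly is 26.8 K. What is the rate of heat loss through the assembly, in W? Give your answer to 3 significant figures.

350 W

0.0286/0.119 = 0.2403
R_total = 4.82 + 0.2403 = 5.06 m²·K/W
Q = A·ΔT/R = 66.1 × 26.8 / 5.06 = 350.1 W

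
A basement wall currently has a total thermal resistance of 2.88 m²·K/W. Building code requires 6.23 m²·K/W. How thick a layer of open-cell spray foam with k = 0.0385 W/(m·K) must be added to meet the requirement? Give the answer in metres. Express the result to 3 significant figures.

0.129 m

ΔR = 6.23 − 2.88 = 3.35 m²·K/W
L = ΔR × k = 3.35 × 0.0385 = 0.129 m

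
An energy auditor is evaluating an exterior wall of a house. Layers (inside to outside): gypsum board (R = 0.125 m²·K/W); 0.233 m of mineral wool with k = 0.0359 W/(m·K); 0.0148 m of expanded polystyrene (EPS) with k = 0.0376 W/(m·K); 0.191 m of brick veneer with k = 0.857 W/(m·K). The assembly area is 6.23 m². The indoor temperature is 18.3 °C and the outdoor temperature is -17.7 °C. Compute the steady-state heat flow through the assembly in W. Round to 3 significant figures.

31.0 W

0.233/0.0359 = 6.49
0.0148/0.0376 = 0.3936
0.191/0.857 = 0.2229
R_total = 0.125 + 6.49 + 0.3936 + 0.2229 = 7.232 m²·K/W
Q = A·ΔT/R = 6.23 × (18.3 − (-17.7)) / 7.232 = 31.01 W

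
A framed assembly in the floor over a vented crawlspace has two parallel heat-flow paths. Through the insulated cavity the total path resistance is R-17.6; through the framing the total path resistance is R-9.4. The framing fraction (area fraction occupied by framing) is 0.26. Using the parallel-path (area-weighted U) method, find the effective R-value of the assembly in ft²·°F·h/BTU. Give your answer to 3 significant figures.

U_eff = 0.74/17.6 + 0.26/9.4 = 0.04205 + 0.02766 = 0.06971
R_eff = 1/U_eff = 14.35 ft²·°F·h/BTU

14.3 ft²·°F·h/BTU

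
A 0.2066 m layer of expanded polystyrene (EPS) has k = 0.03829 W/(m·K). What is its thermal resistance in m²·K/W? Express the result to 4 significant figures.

5.396 m²·K/W

R = L/k = 0.2066/0.03829 = 5.3957 m²·K/W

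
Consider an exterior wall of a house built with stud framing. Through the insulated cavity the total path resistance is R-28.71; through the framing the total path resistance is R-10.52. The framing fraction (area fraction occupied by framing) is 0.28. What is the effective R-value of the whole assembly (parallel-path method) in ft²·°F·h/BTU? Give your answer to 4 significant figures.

19.34 ft²·°F·h/BTU

U_eff = 0.72/28.71 + 0.28/10.52 = 0.025078 + 0.026616 = 0.051694
R_eff = 1/U_eff = 19.344 ft²·°F·h/BTU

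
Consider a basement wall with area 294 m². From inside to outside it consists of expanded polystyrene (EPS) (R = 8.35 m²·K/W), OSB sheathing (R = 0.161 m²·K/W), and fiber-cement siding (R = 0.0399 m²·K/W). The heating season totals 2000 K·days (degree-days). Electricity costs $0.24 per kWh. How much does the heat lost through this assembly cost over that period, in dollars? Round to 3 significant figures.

R_total = 8.35 + 0.161 + 0.0399 = 8.551 m²·K/W
E = A × HDD × 24 / R / 1000 = 294 × 2000 × 24 / 8.551 / 1000 = 1650 kWh
Cost = 1650 × 0.24 = $396.1

396 dollars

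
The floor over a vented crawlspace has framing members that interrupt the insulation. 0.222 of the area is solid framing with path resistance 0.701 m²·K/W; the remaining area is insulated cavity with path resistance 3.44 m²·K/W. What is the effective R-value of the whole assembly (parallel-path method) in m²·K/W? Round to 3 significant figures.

U_eff = 0.778/3.44 + 0.222/0.701 = 0.2262 + 0.3167 = 0.5429
R_eff = 1/U_eff = 1.842 m²·K/W

1.84 m²·K/W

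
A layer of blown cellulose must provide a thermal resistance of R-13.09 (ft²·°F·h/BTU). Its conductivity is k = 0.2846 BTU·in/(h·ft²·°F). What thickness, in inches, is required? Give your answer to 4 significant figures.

3.725 in

L = R × k = 13.09 × 0.2846 = 3.7254 in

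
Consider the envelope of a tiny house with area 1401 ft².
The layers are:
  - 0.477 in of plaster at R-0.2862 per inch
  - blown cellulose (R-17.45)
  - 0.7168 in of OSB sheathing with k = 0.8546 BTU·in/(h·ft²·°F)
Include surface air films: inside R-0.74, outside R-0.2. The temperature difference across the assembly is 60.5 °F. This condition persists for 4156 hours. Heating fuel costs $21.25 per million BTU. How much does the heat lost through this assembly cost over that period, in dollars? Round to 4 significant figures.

0.477 × 0.2862 = 0.13652
0.7168/0.8546 = 0.83875
R_total = 0.74 + 0.13652 + 17.45 + 0.83875 + 0.2 = 19.365 ft²·°F·h/BTU
Q = 1401 × 60.5 / 19.365 = 4376.9 BTU/h
E = 4376.9 × 4156 = 18191000 BTU
Cost = 18191000/10⁶ × 21.25 = $386.55

386.5 dollars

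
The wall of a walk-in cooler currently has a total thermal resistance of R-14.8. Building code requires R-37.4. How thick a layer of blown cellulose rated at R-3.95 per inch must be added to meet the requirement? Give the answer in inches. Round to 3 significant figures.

ΔR = 37.4 − 14.8 = 22.6 ft²·°F·h/BTU
L = ΔR / (R/in) = 22.6/3.95 = 5.722 in

5.72 in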